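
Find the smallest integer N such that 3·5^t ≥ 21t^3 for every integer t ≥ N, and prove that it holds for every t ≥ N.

N = 4

At t = 3: 375 < 567, so the inequality fails and N ≥ 4. We prove 3·5^t ≥ 21t^3 for all t ≥ 4.
Base case (t = 4): 3·5^t = 1875 and 21t^3 = 1344, so 1875 ≥ 1344.
For the inductive step, assume it holds for an arbitrary r ≥ 4, so 3·5^r ≥ 21r^3.
Then 3·5^(r + 1) = 5·(3·5^r) ≥ 5·(21r^3).
Also, for r ≥ 4 we have 5·(21r^3) ≥ 21(r+1)^3, since 5 ≥ (1 + 1/r)^3 for all r ≥ 4.
Combining, 3·5^(r + 1) ≥ 21(r+1)^3.
By the principle of mathematical induction, the result holds for all t ≥ 4.
Hence the smallest such N is 4.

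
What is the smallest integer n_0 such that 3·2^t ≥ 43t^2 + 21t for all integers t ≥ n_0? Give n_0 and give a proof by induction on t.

n_0 = 11

At t = 10: 3072 < 4510, so the inequality fails and n_0 ≥ 11. We prove 3·2^t ≥ 43t^2 + 21t for all t ≥ 11.
Base case (t = 11): 3·2^t = 6144 and 43t^2 + 21t = 5434, so 6144 ≥ 5434.
Suppose the result is true for t = r, so 3·2^r ≥ 43r^2 + 21r.
Then 3·2^(r + 1) = 2·(3·2^r) ≥ 2·(43r^2 + 21r).
Also, for r ≥ 11 we have 2·(43r^2 + 21r) ≥ 43(r+1)^2 + 21(r+1), since 2·(43r^2 + 21r) − (43(r+1)^2 + 21(r+1)) = 43r^2 - 65r - 64, which is nonnegative for all r ≥ 11.
Combining, 3·2^(r + 1) ≥ 43(r+1)^2 + 21(r+1).
By the principle of mathematical induction, the result holds for all t ≥ 11.
Hence the smallest such n_0 is 11.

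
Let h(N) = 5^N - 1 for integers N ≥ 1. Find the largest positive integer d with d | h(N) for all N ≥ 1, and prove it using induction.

d = 4

Computing the first values: h(1) = 4 and h(2) = 24; gcd(4, 24) = 4, so d ≤ 4.
We prove 4 | 5^N - 1 for all N ≥ 1 by induction on N.
When N = 1: h(1) = 4 = 4·(1), so 4 | h(1).
Suppose the result is true for N = m, i.e. 4 | h(m). Then
5^{m+1} − 1^{m+1} = 5·5^m − 1·1^m = 5·(5^m − 1^m) + (4)·1^m. The first term is divisible by 4 by the inductive hypothesis, and the second term (4)·1^m is divisible by 4 since 4 | 4. Hence 4 | h(m+1).
By induction, the statement is established for all N ≥ 1.
Therefore the largest such d is 4.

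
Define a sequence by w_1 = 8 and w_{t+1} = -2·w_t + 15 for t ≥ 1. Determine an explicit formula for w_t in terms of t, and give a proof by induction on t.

Computing the first terms: w_1 = 8, w_2 = -1, w_3 = 17. This suggests w_t = 3(-2)^(t - 1) + 5.
Base case (t = 1): the formula gives 8 = 8 = w_1.
Inductive step: assume the claim holds for t = p, so w_p = 3(-2)^(p - 1) + 5.
Then w_{p+1} = -2·w_p + 15 = -2·(3(-2)^(p - 1) + 5) + 15 = 3(-2)^p + 5 = 3(-2)^((p+1) - 1) + 5,
which is the claimed formula at t = p+1.
This completes the induction.

w_t = 3(-2)^(t - 1) + 5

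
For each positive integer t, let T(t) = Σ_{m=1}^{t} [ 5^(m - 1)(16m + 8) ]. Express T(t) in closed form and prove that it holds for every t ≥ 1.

T(t) = 5^t(4t + 1) - 1

We claim T(t) = 5^t(4t + 1) - 1 for all t ≥ 1.
Base step (t = 1): T(1) = 24, and the closed form gives 24. They agree.
Inductive step: suppose the statement holds for some m ≥ 1, so T(m) = 5^m(4m + 1) - 1.
Then T(m+1) = T(m) + (5^m(16m + 24)) = (5^m(4m + 1) - 1) + (5^m(16m + 24)).
Simplifying, T(m+1) = 20·5^m·m + 25·5^m - 1 = 5^(m+1)(4(m+1) + 1) - 1,
which is the closed form with t = m+1.
By the principle of mathematical induction, the result holds for all t ≥ 1.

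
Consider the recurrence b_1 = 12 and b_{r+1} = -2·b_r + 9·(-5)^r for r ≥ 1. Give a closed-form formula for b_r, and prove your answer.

b_r = -3(-2)^(r - 1) - 3(-5)^r

Computing the first terms: b_1 = 12, b_2 = -69, b_3 = 363. This suggests b_r = -3(-2)^(r - 1) - 3(-5)^r.
Base case (r = 1): the formula gives 12 = 12 = b_1.
For the inductive step, assume it holds for an arbitrary m ≥ 1, so b_m = -3(-2)^(m - 1) - 3(-5)^m.
Then b_{m+1} = -2·b_m + 9·(-5)^m = -2·(-3(-2)^(m - 1) - 3(-5)^m) + 9·(-5)^m = -3(-2)^m - 3(-5)^(m + 1) = -3(-2)^((m+1) - 1) - 3(-5)^(m+1),
which is the claimed formula at r = m+1.
This completes the induction.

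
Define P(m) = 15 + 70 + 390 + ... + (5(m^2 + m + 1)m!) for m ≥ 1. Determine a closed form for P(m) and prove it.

P(m) = (5m + 5)(m + 1)! - 5

We claim P(m) = (5m + 5)(m + 1)! - 5 for all m ≥ 1.
Base case (m = 1): P(1) = 15, and the closed form gives 15. They agree.
Suppose the result is true for m = i, so P(i) = (5i + 5)(i + 1)! - 5.
Then P(i+1) = P(i) + (5(i^2 + 3i + 3)(i + 1)!) = ((5i + 5)(i + 1)! - 5) + (5(i^2 + 3i + 3)(i + 1)!).
Simplifying, P(i+1) = (5(i+1) + 5)((i+1) + 1)! - 5,
which is the closed form with m = i+1.
Hence, by induction on m, the claim holds for every m ≥ 1.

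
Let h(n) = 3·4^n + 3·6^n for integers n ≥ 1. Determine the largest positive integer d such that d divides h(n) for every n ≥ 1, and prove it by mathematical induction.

d = 6

Computing the first values: h(1) = 30 and h(2) = 156; gcd(30, 156) = 6, so d ≤ 6.
We prove 6 | 3·4^n + 3·6^n for all n ≥ 1 by induction on n.
Base case (n = 1): h(1) = 30 = 6·(5), so 6 | h(1).
Inductive step: assume the claim holds for n = j, i.e. 6 | h(j). Then
h(j+1) − 6·h(j) = (3·4^(j+1) + 3·6^(j+1)) − 6·(3·4^j + 3·6^j) = (3)·4^j·(4 − 6) = (-6)·4^j. Since 6 | h(j) by the inductive hypothesis, 6 | 6·h(j); and 6 | -6 since -6 = 6·-1. Therefore 6 | h(j+1).
By the principle of mathematical induction, the result holds for all n ≥ 1.
Therefore the largest such d is 6.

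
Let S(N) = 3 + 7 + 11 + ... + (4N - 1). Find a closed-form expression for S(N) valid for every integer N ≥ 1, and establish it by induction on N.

We claim S(N) = N(2N + 1) for all N ≥ 1.
Base case (N = 1): S(1) = 3, and the closed form gives 3. They agree.
For the inductive step, assume it holds for an arbitrary j ≥ 1, so S(j) = j(2j + 1).
Then S(j+1) = S(j) + (4j + 3) = (j(2j + 1)) + (4j + 3).
Simplifying, S(j+1) = (j + 1)(2j + 3) = (j+1)(2(j+1) + 1),
which is the closed form with N = j+1.
Hence, by induction on N, the claim holds for every N ≥ 1.

S(N) = N(2N + 1)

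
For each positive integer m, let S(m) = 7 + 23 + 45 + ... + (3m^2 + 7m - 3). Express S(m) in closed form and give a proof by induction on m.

S(m) = m(m^2 + 5m + 1)

We claim S(m) = m(m^2 + 5m + 1) for all m ≥ 1.
For the base case m = 1: S(1) = 7, and the closed form gives 7. They agree.
Suppose the result is true for m = j, so S(j) = j(j^2 + 5j + 1).
Then S(j+1) = S(j) + (3j^2 + 13j + 7) = (j(j^2 + 5j + 1)) + (3j^2 + 13j + 7).
Simplifying, S(j+1) = (j + 1)(j^2 + 7j + 7) = (j+1)((j+1)^2 + 5(j+1) + 1),
which is the closed form with m = j+1.
Hence, by induction on m, the claim holds for every m ≥ 1.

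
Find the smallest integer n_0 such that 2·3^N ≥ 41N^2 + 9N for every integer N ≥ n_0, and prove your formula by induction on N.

n_0 = 7

At N = 6: 1458 < 1530, so the inequality fails and n_0 ≥ 7. We prove 2·3^N ≥ 41N^2 + 9N for all N ≥ 7.
Base case (N = 7): 2·3^N = 4374 and 41N^2 + 9N = 2072, so 4374 ≥ 2072.
For the inductive step, assume it holds for an arbitrary r ≥ 7, so 2·3^r ≥ 41r^2 + 9r.
Then 2·3^(r + 1) = 3·(2·3^r) ≥ 3·(41r^2 + 9r).
Also, for r ≥ 7 we have 3·(41r^2 + 9r) ≥ 41(r+1)^2 + 9(r+1), since 3·(41r^2 + 9r) − (41(r+1)^2 + 9(r+1)) = 82r^2 - 64r - 50, which is nonnegative for all r ≥ 7.
Combining, 2·3^(r + 1) ≥ 41(r+1)^2 + 9(r+1).
Hence, by induction on N, the claim holds for every N ≥ 7.
Hence the smallest such n_0 is 7.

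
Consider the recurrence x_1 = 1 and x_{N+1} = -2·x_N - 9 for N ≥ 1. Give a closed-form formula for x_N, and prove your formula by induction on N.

Computing the first terms: x_1 = 1, x_2 = -11, x_3 = 13. This suggests x_N = (-2)^(N + 1) - 3.
Base case (N = 1): the formula gives 1 = 1 = x_1.
Inductive step: assume the claim holds for N = k, so x_k = (-2)^(k + 1) - 3.
Then x_{k+1} = -2·x_k - 9 = -2·((-2)^(k + 1) - 3) - 9 = (-2)^(k + 2) - 3 = (-2)^((k+1) + 1) - 3,
which is the claimed formula at N = k+1.
Hence, by induction on N, the claim holds for every N ≥ 1.

x_N = (-2)^(N + 1) - 3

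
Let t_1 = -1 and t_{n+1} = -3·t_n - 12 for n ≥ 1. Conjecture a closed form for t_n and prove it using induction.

t_n = 2(-3)^(n - 1) - 3

Computing the first terms: t_1 = -1, t_2 = -9, t_3 = 15. This suggests t_n = 2(-3)^(n - 1) - 3.
Base step (n = 1): the formula gives -1 = -1 = t_1.
Inductive step: suppose the statement holds for some i ≥ 1, so t_i = 2(-3)^(i - 1) - 3.
Then t_{i+1} = -3·t_i - 12 = -3·(2(-3)^(i - 1) - 3) - 12 = 2(-3)^i - 3 = 2(-3)^((i+1) - 1) - 3,
which is the claimed formula at n = i+1.
By induction, the statement is established for all n ≥ 1.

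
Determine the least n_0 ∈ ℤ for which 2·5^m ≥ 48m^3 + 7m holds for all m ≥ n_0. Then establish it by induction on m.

At m = 4: 1250 < 3100, so the inequality fails and n_0 ≥ 5. We prove 2·5^m ≥ 48m^3 + 7m for all m ≥ 5.
For the base case m = 5: 2·5^m = 6250 and 48m^3 + 7m = 6035, so 6250 ≥ 6035.
Inductive step: assume the claim holds for m = r, so 2·5^r ≥ 48r^3 + 7r.
Then 2·5^(r + 1) = 5·(2·5^r) ≥ 5·(48r^3 + 7r).
Also, for r ≥ 5 we have 5·(48r^3 + 7r) ≥ 48(r+1)^3 + 7(r+1), since 5·(48r^3 + 7r) − (48(r+1)^3 + 7(r+1)) = 192r^3 - 144r^2 - 116r - 55, which is nonnegative for all r ≥ 5.
Combining, 2·5^(r + 1) ≥ 48(r+1)^3 + 7(r+1).
By induction, the statement is established for all m ≥ 5.
Hence the smallest such n_0 is 5.

n_0 = 5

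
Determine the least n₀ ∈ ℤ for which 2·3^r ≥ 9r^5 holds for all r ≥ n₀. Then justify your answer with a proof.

At r = 13: 3188646 < 3341637, so the inequality fails and n₀ ≥ 14. We prove 2·3^r ≥ 9r^5 for all r ≥ 14.
When r = 14: 2·3^r = 9565938 and 9r^5 = 4840416, so 9565938 ≥ 4840416.
Suppose the result is true for r = j, so 2·3^j ≥ 9j^5.
Then 2·3^(j + 1) = 3·(2·3^j) ≥ 3·(9j^5).
Also, for j ≥ 14 we have 3·(9j^5) ≥ 9(j+1)^5, since 3 ≥ (1 + 1/j)^5 for all j ≥ 14.
Combining, 2·3^(j + 1) ≥ 9(j+1)^5.
By induction, the statement is established for all r ≥ 14.
Hence the smallest such n₀ is 14.

n₀ = 14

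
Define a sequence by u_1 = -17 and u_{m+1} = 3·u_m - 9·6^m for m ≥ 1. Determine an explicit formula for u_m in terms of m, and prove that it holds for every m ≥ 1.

u_m = 3^(m - 1) - 3·6^m

Computing the first terms: u_1 = -17, u_2 = -105, u_3 = -639. This suggests u_m = 3^(m - 1) - 3·6^m.
Base step (m = 1): the formula gives -17 = -17 = u_1.
For the inductive step, assume it holds for an arbitrary i ≥ 1, so u_i = 3^(i - 1) - 3·6^i.
Then u_{i+1} = 3·u_i - 9·6^i = 3·(3^(i - 1) - 3·6^i) - 9·6^i = 3^i - 3·6^(i + 1) = 3^((i+1) - 1) - 3·6^(i+1),
which is the claimed formula at m = i+1.
This completes the induction.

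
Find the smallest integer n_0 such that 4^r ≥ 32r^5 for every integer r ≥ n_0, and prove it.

n_0 = 12

At r = 11: 4194304 < 5153632, so the inequality fails and n_0 ≥ 12. We prove 4^r ≥ 32r^5 for all r ≥ 12.
For the base case r = 12: 4^r = 16777216 and 32r^5 = 7962624, so 16777216 ≥ 7962624.
Inductive step: suppose the statement holds for some p ≥ 12, so 4^p ≥ 32p^5.
Then 4^(p + 1) = 4·(4^p) ≥ 4·(32p^5).
Also, for p ≥ 12 we have 4·(32p^5) ≥ 32(p+1)^5, since 4 ≥ (1 + 1/p)^5 for all p ≥ 12.
Combining, 4^(p + 1) ≥ 32(p+1)^5.
By the principle of mathematical induction, the result holds for all r ≥ 12.
Hence the smallest such n_0 is 12.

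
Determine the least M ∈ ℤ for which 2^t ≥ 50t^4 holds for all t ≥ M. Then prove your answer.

At t = 23: 8388608 < 13992050, so the inequality fails and M ≥ 24. We prove 2^t ≥ 50t^4 for all t ≥ 24.
For the base case t = 24: 2^t = 16777216 and 50t^4 = 16588800, so 16777216 ≥ 16588800.
Inductive step: assume the claim holds for t = k, so 2^k ≥ 50k^4.
Then 2^(k + 1) = 2·(2^k) ≥ 2·(50k^4).
Also, for k ≥ 24 we have 2·(50k^4) ≥ 50(k+1)^4, since 2 ≥ (1 + 1/k)^4 for all k ≥ 24.
Combining, 2^(k + 1) ≥ 50(k+1)^4.
Hence, by induction on t, the claim holds for every t ≥ 24.
Hence the smallest such M is 24.

M = 24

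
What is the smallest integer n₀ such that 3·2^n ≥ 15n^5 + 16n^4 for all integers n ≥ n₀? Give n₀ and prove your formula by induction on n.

n₀ = 26

At n = 25: 100663296 < 152734375, so the inequality fails and n₀ ≥ 26. We prove 3·2^n ≥ 15n^5 + 16n^4 for all n ≥ 26.
When n = 26: 3·2^n = 201326592 and 15n^5 + 16n^4 = 185532256, so 201326592 ≥ 185532256.
For the inductive step, assume it holds for an arbitrary k ≥ 26, so 3·2^k ≥ 15k^5 + 16k^4.
Then 3·2^(k + 1) = 2·(3·2^k) ≥ 2·(15k^5 + 16k^4).
Also, for k ≥ 26 we have 2·(15k^5 + 16k^4) ≥ 15(k+1)^5 + 16(k+1)^4, since 2·(15k^5 + 16k^4) − (15(k+1)^5 + 16(k+1)^4) = 15k^5 - 59k^4 - 214k^3 - 246k^2 - 139k - 31, which is nonnegative for all k ≥ 26.
Combining, 3·2^(k + 1) ≥ 15(k+1)^5 + 16(k+1)^4.
This completes the induction.
Hence the smallest such n₀ is 26.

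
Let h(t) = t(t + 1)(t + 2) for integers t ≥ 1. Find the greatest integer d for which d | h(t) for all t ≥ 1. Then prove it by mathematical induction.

Computing the first values: h(1) = 6 and h(2) = 24; gcd(6, 24) = 6, so d ≤ 6.
We prove 6 | t(t + 1)(t + 2) for all t ≥ 1 by induction on t.
Base case (t = 1): h(1) = 6 = 6·(1), so 6 | h(1).
Suppose the result is true for t = k, i.e. 6 | h(k). Then
h(k+1) − h(k) = (k+1)·(k+2)·(k+3) − k·(k+1)·(k+2) = (k+1)·(k+2)·[(k+3) − k] = 3·(k+1)·(k+2). The product of 2 consecutive integers is divisible by (2)! = 2, so h(k+1) − h(k) is divisible by 3·2 = 6. By the inductive hypothesis 6 | h(k), hence 6 | h(k+1).
Hence, by induction on t, the claim holds for every t ≥ 1.
Therefore the largest such d is 6.

d = 6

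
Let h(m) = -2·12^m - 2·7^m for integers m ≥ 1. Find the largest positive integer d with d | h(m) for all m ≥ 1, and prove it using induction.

d = 2

Computing the first values: h(1) = -38 and h(2) = -386; gcd(-38, -386) = 2, so d ≤ 2.
We prove 2 | -2·12^m - 2·7^m for all m ≥ 1 by induction on m.
When m = 1: h(1) = -38 = 2·(-19), so 2 | h(1).
Suppose the result is true for m = k, i.e. 2 | h(k). Then
h(k+1) − 12·h(k) = (-2·12^(k+1) - 2·7^(k+1)) − 12·(-2·12^k - 2·7^k) = (-2)·7^k·(7 − 12) = (10)·7^k. Since 2 | h(k) by the inductive hypothesis, 2 | 12·h(k); and 2 | 10 since 10 = 2·5. Therefore 2 | h(k+1).
By induction, the statement is established for all m ≥ 1.
Therefore the largest such d is 2.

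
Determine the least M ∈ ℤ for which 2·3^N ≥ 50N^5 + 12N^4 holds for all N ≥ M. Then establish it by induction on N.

M = 16

At N = 15: 28697814 < 38576250, so the inequality fails and M ≥ 16. We prove 2·3^N ≥ 50N^5 + 12N^4 for all N ≥ 16.
Base step (N = 16): 2·3^N = 86093442 and 50N^5 + 12N^4 = 53215232, so 86093442 ≥ 53215232.
For the inductive step, assume it holds for an arbitrary m ≥ 16, so 2·3^m ≥ 50m^5 + 12m^4.
Then 2·3^(m + 1) = 3·(2·3^m) ≥ 3·(50m^5 + 12m^4).
Also, for m ≥ 16 we have 3·(50m^5 + 12m^4) ≥ 50(m+1)^5 + 12(m+1)^4, since 3·(50m^5 + 12m^4) − (50(m+1)^5 + 12(m+1)^4) = 100m^5 - 226m^4 - 548m^3 - 572m^2 - 298m - 62, which is nonnegative for all m ≥ 16.
Combining, 2·3^(m + 1) ≥ 50(m+1)^5 + 12(m+1)^4.
Hence, by induction on N, the claim holds for every N ≥ 16.
Hence the smallest such M is 16.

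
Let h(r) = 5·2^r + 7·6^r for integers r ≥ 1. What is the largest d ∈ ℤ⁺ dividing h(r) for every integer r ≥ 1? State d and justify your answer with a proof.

d = 4

Computing the first values: h(1) = 52 and h(2) = 272; gcd(52, 272) = 4, so d ≤ 4.
We prove 4 | 5·2^r + 7·6^r for all r ≥ 1 by induction on r.
Base case (r = 1): h(1) = 52 = 4·(13), so 4 | h(1).
Suppose the result is true for r = k, i.e. 4 | h(k). Then
h(k+1) − 6·h(k) = (5·2^(k+1) + 7·6^(k+1)) − 6·(5·2^k + 7·6^k) = (5)·2^k·(2 − 6) = (-20)·2^k. Since 4 | h(k) by the inductive hypothesis, 4 | 6·h(k); and 4 | -20 since -20 = 4·-5. Therefore 4 | h(k+1).
By induction, the statement is established for all r ≥ 1.
Therefore the largest such d is 4.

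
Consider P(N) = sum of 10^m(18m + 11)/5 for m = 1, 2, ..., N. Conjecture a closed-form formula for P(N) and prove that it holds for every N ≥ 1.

P(N) = 2·10^N(2N + 1) - 2

We claim P(N) = 2·10^N(2N + 1) - 2 for all N ≥ 1.
Base case (N = 1): P(1) = 58, and the closed form gives 58. They agree.
Suppose the result is true for N = m, so P(m) = 2·10^m(2m + 1) - 2.
Then P(m+1) = P(m) + (10^m(36m + 58)) = (2·10^m(2m + 1) - 2) + (10^m(36m + 58)).
Simplifying, P(m+1) = 40·10^m·m + 60·10^m - 2 = 2·10^(m+1)(2(m+1) + 1) - 2,
which is the closed form with N = m+1.
Hence, by induction on N, the claim holds for every N ≥ 1.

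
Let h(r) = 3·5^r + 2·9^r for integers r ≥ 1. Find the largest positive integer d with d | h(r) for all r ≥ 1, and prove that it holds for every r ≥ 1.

d = 3

Computing the first values: h(1) = 33 and h(2) = 237; gcd(33, 237) = 3, so d ≤ 3.
We prove 3 | 3·5^r + 2·9^r for all r ≥ 1 by induction on r.
For the base case r = 1: h(1) = 33 = 3·(11), so 3 | h(1).
Inductive step: suppose the statement holds for some k ≥ 1, i.e. 3 | h(k). Then
h(k+1) − 9·h(k) = (3·5^(k+1) + 2·9^(k+1)) − 9·(3·5^k + 2·9^k) = (3)·5^k·(5 − 9) = (-12)·5^k. Since 3 | h(k) by the inductive hypothesis, 3 | 9·h(k); and 3 | -12 since -12 = 3·-4. Therefore 3 | h(k+1).
Hence, by induction on r, the claim holds for every r ≥ 1.
Therefore the largest such d is 3.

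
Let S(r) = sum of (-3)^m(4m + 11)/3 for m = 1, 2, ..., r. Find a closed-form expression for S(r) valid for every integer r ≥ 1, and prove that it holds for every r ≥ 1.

S(r) = (-3)^r(r + 3) - 3

We claim S(r) = (-3)^r(r + 3) - 3 for all r ≥ 1.
Base case (r = 1): S(1) = -15, and the closed form gives -15. They agree.
Inductive step: suppose the statement holds for some m ≥ 1, so S(m) = (-3)^m(m + 3) - 3.
Then S(m+1) = S(m) + ((-3)^m(-4m - 15)) = ((-3)^m(m + 3) - 3) + ((-3)^m(-4m - 15)).
Simplifying, S(m+1) = -3(-3)^m·m - 12(-3)^m - 3 = (-3)^(m+1)((m+1) + 3) - 3,
which is the closed form with r = m+1.
By the principle of mathematical induction, the result holds for all r ≥ 1.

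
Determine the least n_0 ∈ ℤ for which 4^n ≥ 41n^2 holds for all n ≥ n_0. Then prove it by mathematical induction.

n_0 = 6

At n = 5: 1024 < 1025, so the inequality fails and n_0 ≥ 6. We prove 4^n ≥ 41n^2 for all n ≥ 6.
For the base case n = 6: 4^n = 4096 and 41n^2 = 1476, so 4096 ≥ 1476.
Inductive step: assume the claim holds for n = p, so 4^p ≥ 41p^2.
Then 4^(p + 1) = 4·(4^p) ≥ 4·(41p^2).
Also, for p ≥ 6 we have 4·(41p^2) ≥ 41(p+1)^2, since 4 ≥ (1 + 1/p)^2 for all p ≥ 6.
Combining, 4^(p + 1) ≥ 41(p+1)^2.
This completes the induction.
Hence the smallest such n_0 is 6.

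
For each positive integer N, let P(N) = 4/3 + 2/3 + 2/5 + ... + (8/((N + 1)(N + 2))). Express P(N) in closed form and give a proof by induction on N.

P(N) = 4N/(N + 2)

We claim P(N) = 4N/(N + 2) for all N ≥ 1.
For the base case N = 1: P(1) = 4/3, and the closed form gives 4/3. They agree.
Suppose the result is true for N = k, so P(k) = 4k/(k + 2).
Then P(k+1) = P(k) + (8/((k + 2)(k + 3))) = (4k/(k + 2)) + (8/((k + 2)(k + 3))).
Simplifying, P(k+1) = 4(k + 1)/(k + 3) = 4(k+1)/((k+1) + 2),
which is the closed form with N = k+1.
Hence, by induction on N, the claim holds for every N ≥ 1.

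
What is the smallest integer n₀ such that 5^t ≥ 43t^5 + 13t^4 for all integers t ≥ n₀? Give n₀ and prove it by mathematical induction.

At t = 9: 1953125 < 2624400, so the inequality fails and n₀ ≥ 10. We prove 5^t ≥ 43t^5 + 13t^4 for all t ≥ 10.
When t = 10: 5^t = 9765625 and 43t^5 + 13t^4 = 4430000, so 9765625 ≥ 4430000.
Inductive step: assume the claim holds for t = r, so 5^r ≥ 43r^5 + 13r^4.
Then 5^(r + 1) = 5·(5^r) ≥ 5·(43r^5 + 13r^4).
Also, for r ≥ 10 we have 5·(43r^5 + 13r^4) ≥ 43(r+1)^5 + 13(r+1)^4, since 5·(43r^5 + 13r^4) − (43(r+1)^5 + 13(r+1)^4) = 172r^5 - 163r^4 - 482r^3 - 508r^2 - 267r - 56, which is nonnegative for all r ≥ 10.
Combining, 5^(r + 1) ≥ 43(r+1)^5 + 13(r+1)^4.
This completes the induction.
Hence the smallest such n₀ is 10.

n₀ = 10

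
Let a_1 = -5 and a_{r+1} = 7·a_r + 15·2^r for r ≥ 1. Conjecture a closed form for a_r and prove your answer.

a_r = -3·2^r + 7^(r - 1)

Computing the first terms: a_1 = -5, a_2 = -5, a_3 = 25. This suggests a_r = -3·2^r + 7^(r - 1).
For the base case r = 1: the formula gives -5 = -5 = a_1.
For the inductive step, assume it holds for an arbitrary k ≥ 1, so a_k = -3·2^k + 7^(k - 1).
Then a_{k+1} = 7·a_k + 15·2^k = 7·(-3·2^k + 7^(k - 1)) + 15·2^k = -3·2^(k + 1) + 7^k = -3·2^(k+1) + 7^((k+1) - 1),
which is the claimed formula at r = k+1.
By induction, the statement is established for all r ≥ 1.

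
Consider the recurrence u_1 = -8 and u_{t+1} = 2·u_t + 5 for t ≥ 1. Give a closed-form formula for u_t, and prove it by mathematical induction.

u_t = -3·2^(t - 1) - 5

Computing the first terms: u_1 = -8, u_2 = -11, u_3 = -17. This suggests u_t = -3·2^(t - 1) - 5.
When t = 1: the formula gives -8 = -8 = u_1.
For the inductive step, assume it holds for an arbitrary k ≥ 1, so u_k = -3·2^(k - 1) - 5.
Then u_{k+1} = 2·u_k + 5 = 2·(-3·2^(k - 1) - 5) + 5 = -3·2^k - 5 = -3·2^((k+1) - 1) - 5,
which is the claimed formula at t = k+1.
Hence, by induction on t, the claim holds for every t ≥ 1.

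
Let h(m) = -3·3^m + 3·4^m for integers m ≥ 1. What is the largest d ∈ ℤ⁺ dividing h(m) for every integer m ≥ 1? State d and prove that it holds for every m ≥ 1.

d = 3

Computing the first values: h(1) = 3 and h(2) = 21; gcd(3, 21) = 3, so d ≤ 3.
We prove 3 | -3·3^m + 3·4^m for all m ≥ 1 by induction on m.
For the base case m = 1: h(1) = 3 = 3·(1), so 3 | h(1).
Inductive step: suppose the statement holds for some j ≥ 1, i.e. 3 | h(j). Then
h(j+1) − 4·h(j) = (-3·3^(j+1) + 3·4^(j+1)) − 4·(-3·3^j + 3·4^j) = (-3)·3^j·(3 − 4) = (3)·3^j. Since 3 | h(j) by the inductive hypothesis, 3 | 4·h(j); and 3 | 3 since 3 = 3·1. Therefore 3 | h(j+1).
Hence, by induction on m, the claim holds for every m ≥ 1.
Therefore the largest such d is 3.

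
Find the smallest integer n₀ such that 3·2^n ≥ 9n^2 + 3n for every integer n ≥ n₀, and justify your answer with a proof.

n₀ = 8

At n = 7: 384 < 462, so the inequality fails and n₀ ≥ 8. We prove 3·2^n ≥ 9n^2 + 3n for all n ≥ 8.
When n = 8: 3·2^n = 768 and 9n^2 + 3n = 600, so 768 ≥ 600.
Inductive step: assume the claim holds for n = p, so 3·2^p ≥ 9p^2 + 3p.
Then 3·2^(p + 1) = 2·(3·2^p) ≥ 2·(9p^2 + 3p).
Also, for p ≥ 8 we have 2·(9p^2 + 3p) ≥ 9(p+1)^2 + 3(p+1), since 2·(9p^2 + 3p) − (9(p+1)^2 + 3(p+1)) = 9p^2 - 15p - 12, which is nonnegative for all p ≥ 8.
Combining, 3·2^(p + 1) ≥ 9(p+1)^2 + 3(p+1).
Hence, by induction on n, the claim holds for every n ≥ 8.
Hence the smallest such n₀ is 8.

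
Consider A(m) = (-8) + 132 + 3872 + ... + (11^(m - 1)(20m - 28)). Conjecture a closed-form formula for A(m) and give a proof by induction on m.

A(m) = 11^m(2m - 3) + 3

We claim A(m) = 11^m(2m - 3) + 3 for all m ≥ 1.
When m = 1: A(1) = -8, and the closed form gives -8. They agree.
Inductive step: assume the claim holds for m = j, so A(j) = 11^j(2j - 3) + 3.
Then A(j+1) = A(j) + (11^j(20j - 8)) = (11^j(2j - 3) + 3) + (11^j(20j - 8)).
Simplifying, A(j+1) = 22·11^j·j - 11·11^j + 3 = 11^(j+1)(2(j+1) - 3) + 3,
which is the closed form with m = j+1.
Hence, by induction on m, the claim holds for every m ≥ 1.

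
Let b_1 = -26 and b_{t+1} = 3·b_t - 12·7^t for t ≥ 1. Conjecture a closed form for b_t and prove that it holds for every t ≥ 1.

b_t = -5·3^(t - 1) - 3·7^t

Computing the first terms: b_1 = -26, b_2 = -162, b_3 = -1074. This suggests b_t = -5·3^(t - 1) - 3·7^t.
Base case (t = 1): the formula gives -26 = -26 = b_1.
Suppose the result is true for t = m, so b_m = -5·3^(m - 1) - 3·7^m.
Then b_{m+1} = 3·b_m - 12·7^m = 3·(-5·3^(m - 1) - 3·7^m) - 12·7^m = -5·3^m - 3·7^(m + 1) = -5·3^((m+1) - 1) - 3·7^(m+1),
which is the claimed formula at t = m+1.
By the principle of mathematical induction, the result holds for all t ≥ 1.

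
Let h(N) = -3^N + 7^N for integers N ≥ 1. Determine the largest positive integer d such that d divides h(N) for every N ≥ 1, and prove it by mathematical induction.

Computing the first values: h(1) = 4 and h(2) = 40; gcd(4, 40) = 4, so d ≤ 4.
We prove 4 | -3^N + 7^N for all N ≥ 1 by induction on N.
Base step (N = 1): h(1) = 4 = 4·(1), so 4 | h(1).
Inductive step: suppose the statement holds for some j ≥ 1, i.e. 4 | h(j). Then
7^{j+1} − 3^{j+1} = 7·7^j − 3·3^j = 7·(7^j − 3^j) + (4)·3^j. The first term is divisible by 4 by the inductive hypothesis, and the second term (4)·3^j is divisible by 4 since 4 | 4. Hence 4 | h(j+1).
By induction, the statement is established for all N ≥ 1.
Therefore the largest such d is 4.

d = 4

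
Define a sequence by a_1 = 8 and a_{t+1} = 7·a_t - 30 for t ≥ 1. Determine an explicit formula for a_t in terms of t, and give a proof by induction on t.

Computing the first terms: a_1 = 8, a_2 = 26, a_3 = 152. This suggests a_t = 3·7^(t - 1) + 5.
When t = 1: the formula gives 8 = 8 = a_1.
Inductive step: assume the claim holds for t = j, so a_j = 3·7^(j - 1) + 5.
Then a_{j+1} = 7·a_j - 30 = 7·(3·7^(j - 1) + 5) - 30 = 3·7^j + 5 = 3·7^((j+1) - 1) + 5,
which is the claimed formula at t = j+1.
Hence, by induction on t, the claim holds for every t ≥ 1.

a_t = 3·7^(t - 1) + 5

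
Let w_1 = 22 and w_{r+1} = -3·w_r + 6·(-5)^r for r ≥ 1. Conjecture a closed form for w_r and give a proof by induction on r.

Computing the first terms: w_1 = 22, w_2 = -96, w_3 = 438. This suggests w_r = 7(-3)^(r - 1) - 3(-5)^r.
For the base case r = 1: the formula gives 22 = 22 = w_1.
Inductive step: suppose the statement holds for some j ≥ 1, so w_j = 7(-3)^(j - 1) - 3(-5)^j.
Then w_{j+1} = -3·w_j + 6·(-5)^j = -3·(7(-3)^(j - 1) - 3(-5)^j) + 6·(-5)^j = 7(-3)^j - 3(-5)^(j + 1) = 7(-3)^((j+1) - 1) - 3(-5)^(j+1),
which is the claimed formula at r = j+1.
By induction, the statement is established for all r ≥ 1.

w_r = 7(-3)^(r - 1) - 3(-5)^r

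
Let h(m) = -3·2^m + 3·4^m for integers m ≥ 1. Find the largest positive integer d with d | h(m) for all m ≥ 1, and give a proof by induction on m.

d = 6

Computing the first values: h(1) = 6 and h(2) = 36; gcd(6, 36) = 6, so d ≤ 6.
We prove 6 | -3·2^m + 3·4^m for all m ≥ 1 by induction on m.
When m = 1: h(1) = 6 = 6·(1), so 6 | h(1).
Inductive step: assume the claim holds for m = j, i.e. 6 | h(j). Then
h(j+1) − 4·h(j) = (-3·2^(j+1) + 3·4^(j+1)) − 4·(-3·2^j + 3·4^j) = (-3)·2^j·(2 − 4) = (6)·2^j. Since 6 | h(j) by the inductive hypothesis, 6 | 4·h(j); and 6 | 6 since 6 = 6·1. Therefore 6 | h(j+1).
By the principle of mathematical induction, the result holds for all m ≥ 1.
Therefore the largest such d is 6.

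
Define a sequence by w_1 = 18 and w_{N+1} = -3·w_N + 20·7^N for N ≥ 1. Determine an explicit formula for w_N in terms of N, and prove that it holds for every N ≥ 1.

w_N = 4(-3)^(N - 1) + 2·7^N

Computing the first terms: w_1 = 18, w_2 = 86, w_3 = 722. This suggests w_N = 4(-3)^(N - 1) + 2·7^N.
When N = 1: the formula gives 18 = 18 = w_1.
For the inductive step, assume it holds for an arbitrary r ≥ 1, so w_r = 4(-3)^(r - 1) + 2·7^r.
Then w_{r+1} = -3·w_r + 20·7^r = -3·(4(-3)^(r - 1) + 2·7^r) + 20·7^r = 4(-3)^r + 2·7^(r + 1) = 4(-3)^((r+1) - 1) + 2·7^(r+1),
which is the claimed formula at N = r+1.
By the principle of mathematical induction, the result holds for all N ≥ 1.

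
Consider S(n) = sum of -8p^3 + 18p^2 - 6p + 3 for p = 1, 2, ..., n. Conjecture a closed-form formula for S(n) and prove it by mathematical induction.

We claim S(n) = -n(2n^3 - 2n^2 - 4n - 3) for all n ≥ 1.
For the base case n = 1: S(1) = 7, and the closed form gives 7. They agree.
Inductive step: suppose the statement holds for some p ≥ 1, so S(p) = p(-2p^3 + 2p^2 + 4p + 3).
Then S(p+1) = S(p) + (-8p^3 - 6p^2 + 6p + 7) = (p(-2p^3 + 2p^2 + 4p + 3)) + (-8p^3 - 6p^2 + 6p + 7).
Simplifying, S(p+1) = -(p + 1)(2p^3 + 4p^2 - 2p - 7) = -(p+1)(2(p+1)^3 - 2(p+1)^2 - 4(p+1) - 3),
which is the closed form with n = p+1.
This completes the induction.

S(n) = -n(2n^3 - 2n^2 - 4n - 3)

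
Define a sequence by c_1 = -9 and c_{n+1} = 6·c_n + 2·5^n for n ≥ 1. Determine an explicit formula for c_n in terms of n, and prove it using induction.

Computing the first terms: c_1 = -9, c_2 = -44, c_3 = -214. This suggests c_n = -2·5^n + 6^(n - 1).
When n = 1: the formula gives -9 = -9 = c_1.
Inductive step: suppose the statement holds for some j ≥ 1, so c_j = -2·5^j + 6^(j - 1).
Then c_{j+1} = 6·c_j + 2·5^j = 6·(-2·5^j + 6^(j - 1)) + 2·5^j = -2·5^(j + 1) + 6^j = -2·5^(j+1) + 6^((j+1) - 1),
which is the claimed formula at n = j+1.
By the principle of mathematical induction, the result holds for all n ≥ 1.

c_n = -2·5^n + 6^(n - 1)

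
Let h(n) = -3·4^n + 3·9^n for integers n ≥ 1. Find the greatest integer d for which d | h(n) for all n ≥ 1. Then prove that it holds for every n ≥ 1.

Computing the first values: h(1) = 15 and h(2) = 195; gcd(15, 195) = 15, so d ≤ 15.
We prove 15 | -3·4^n + 3·9^n for all n ≥ 1 by induction on n.
Base case (n = 1): h(1) = 15 = 15·(1), so 15 | h(1).
Inductive step: suppose the statement holds for some i ≥ 1, i.e. 15 | h(i). Then
h(i+1) − 9·h(i) = (-3·4^(i+1) + 3·9^(i+1)) − 9·(-3·4^i + 3·9^i) = (-3)·4^i·(4 − 9) = (15)·4^i. Since 15 | h(i) by the inductive hypothesis, 15 | 9·h(i); and 15 | 15 since 15 = 15·1. Therefore 15 | h(i+1).
By induction, the statement is established for all n ≥ 1.
Therefore the largest such d is 15.

d = 15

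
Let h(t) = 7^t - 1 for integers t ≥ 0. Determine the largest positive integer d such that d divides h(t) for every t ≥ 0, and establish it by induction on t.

Computing the first values: h(0) = 0 and h(1) = 6; gcd(0, 6) = 6, so d ≤ 6.
We prove 6 | 7^t - 1 for all t ≥ 0 by induction on t.
Base step (t = 0): h(0) = 0 = 6·(0), so 6 | h(0).
Inductive step: assume the claim holds for t = m, i.e. 6 | h(m). Then
h(m+1) = 7^(m+1) - 1 = 7·(7^m - 1) + 6 = 7·h(m) + 6. The first term is divisible by 6 by the inductive hypothesis, and 6 is divisible by 6. Hence 6 | h(m+1).
Hence, by induction on t, the claim holds for every t ≥ 0.
Therefore the largest such d is 6.

d = 6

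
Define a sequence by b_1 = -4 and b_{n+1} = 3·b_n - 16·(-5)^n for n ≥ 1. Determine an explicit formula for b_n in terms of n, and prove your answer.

b_n = 2(-5)^n + 2·3^n

Computing the first terms: b_1 = -4, b_2 = 68, b_3 = -196. This suggests b_n = 2(-5)^n + 2·3^n.
For the base case n = 1: the formula gives -4 = -4 = b_1.
For the inductive step, assume it holds for an arbitrary m ≥ 1, so b_m = 2(-5)^m + 2·3^m.
Then b_{m+1} = 3·b_m - 16·(-5)^m = 3·(2(-5)^m + 2·3^m) - 16·(-5)^m = 2(-5)^(m + 1) + 2·3^(m + 1),
which is the claimed formula at n = m+1.
By the principle of mathematical induction, the result holds for all n ≥ 1.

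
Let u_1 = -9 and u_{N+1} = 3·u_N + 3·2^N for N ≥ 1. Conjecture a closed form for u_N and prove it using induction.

Computing the first terms: u_1 = -9, u_2 = -21, u_3 = -51. This suggests u_N = -3·2^N - 3^N.
Base case (N = 1): the formula gives -9 = -9 = u_1.
For the inductive step, assume it holds for an arbitrary i ≥ 1, so u_i = -3·2^i - 3^i.
Then u_{i+1} = 3·u_i + 3·2^i = 3·(-3·2^i - 3^i) + 3·2^i = -3·2^(i + 1) - 3^(i + 1),
which is the claimed formula at N = i+1.
By induction, the statement is established for all N ≥ 1.

u_N = -3·2^N - 3^N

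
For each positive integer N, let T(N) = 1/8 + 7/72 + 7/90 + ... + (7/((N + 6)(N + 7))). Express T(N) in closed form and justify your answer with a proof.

We claim T(N) = N/(N + 7) for all N ≥ 1.
When N = 1: T(1) = 1/8, and the closed form gives 1/8. They agree.
For the inductive step, assume it holds for an arbitrary m ≥ 1, so T(m) = m/(m + 7).
Then T(m+1) = T(m) + (7/((m + 7)(m + 8))) = (m/(m + 7)) + (7/((m + 7)(m + 8))).
Simplifying, T(m+1) = (m + 1)/(m + 8) = (m+1)/((m+1) + 7),
which is the closed form with N = m+1.
By the principle of mathematical induction, the result holds for all N ≥ 1.

T(N) = N/(N + 7)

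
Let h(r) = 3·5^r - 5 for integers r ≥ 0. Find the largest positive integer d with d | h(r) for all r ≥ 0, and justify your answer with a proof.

Computing the first values: h(0) = -2 and h(1) = 10; gcd(-2, 10) = 2, so d ≤ 2.
We prove 2 | 3·5^r - 5 for all r ≥ 0 by induction on r.
Base step (r = 0): h(0) = -2 = 2·(-1), so 2 | h(0).
Inductive step: suppose the statement holds for some m ≥ 0, i.e. 2 | h(m). Then
h(m+1) = 3·5^(m+1) - 5 = 5·(3·5^m - 5) + 20 = 5·h(m) + 20. The first term is divisible by 2 by the inductive hypothesis, and 20 is divisible by 2. Hence 2 | h(m+1).
Hence, by induction on r, the claim holds for every r ≥ 0.
Therefore the largest such d is 2.

d = 2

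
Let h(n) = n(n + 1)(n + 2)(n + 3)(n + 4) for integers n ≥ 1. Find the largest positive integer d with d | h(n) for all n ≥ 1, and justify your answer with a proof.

Computing the first values: h(1) = 120 and h(2) = 720; gcd(120, 720) = 120, so d ≤ 120.
We prove 120 | n(n + 1)(n + 2)(n + 3)(n + 4) for all n ≥ 1 by induction on n.
Base case (n = 1): h(1) = 120 = 120·(1), so 120 | h(1).
For the inductive step, assume it holds for an arbitrary r ≥ 1, i.e. 120 | h(r). Then
h(r+1) − h(r) = (r+1)·(r+2)·(r+3)·(r+4)·(r+5) − r·(r+1)·(r+2)·(r+3)·(r+4) = (r+1)·(r+2)·(r+3)·(r+4)·[(r+5) − r] = 5·(r+1)·(r+2)·(r+3)·(r+4). The product of 4 consecutive integers is divisible by (4)! = 24, so h(r+1) − h(r) is divisible by 5·24 = 120. By the inductive hypothesis 120 | h(r), hence 120 | h(r+1).
Hence, by induction on n, the claim holds for every n ≥ 1.
Therefore the largest such d is 120.

d = 120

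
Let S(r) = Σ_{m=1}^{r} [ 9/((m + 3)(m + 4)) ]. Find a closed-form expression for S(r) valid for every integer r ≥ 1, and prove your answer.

S(r) = 9r/(4(r + 4))

We claim S(r) = 9r/(4(r + 4)) for all r ≥ 1.
When r = 1: S(1) = 9/20, and the closed form gives 9/20. They agree.
For the inductive step, assume it holds for an arbitrary m ≥ 1, so S(m) = 9m/(4(m + 4)).
Then S(m+1) = S(m) + (9/((m + 4)(m + 5))) = (9m/(4(m + 4))) + (9/((m + 4)(m + 5))).
Simplifying, S(m+1) = 9(m + 1)/(4(m + 5)) = 9(m+1)/(4((m+1) + 4)),
which is the closed form with r = m+1.
By induction, the statement is established for all r ≥ 1.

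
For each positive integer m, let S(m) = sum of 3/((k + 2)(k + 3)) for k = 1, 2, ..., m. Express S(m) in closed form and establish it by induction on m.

S(m) = m/(m + 3)

We claim S(m) = m/(m + 3) for all m ≥ 1.
For the base case m = 1: S(1) = 1/4, and the closed form gives 1/4. They agree.
For the inductive step, assume it holds for an arbitrary k ≥ 1, so S(k) = k/(k + 3).
Then S(k+1) = S(k) + (3/((k + 3)(k + 4))) = (k/(k + 3)) + (3/((k + 3)(k + 4))).
Simplifying, S(k+1) = (k + 1)/(k + 4) = (k+1)/((k+1) + 3),
which is the closed form with m = k+1.
By induction, the statement is established for all m ≥ 1.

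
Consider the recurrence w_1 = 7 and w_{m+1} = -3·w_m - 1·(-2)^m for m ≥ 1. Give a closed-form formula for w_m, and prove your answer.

Computing the first terms: w_1 = 7, w_2 = -19, w_3 = 53. This suggests w_m = -(-2)^m + 5(-3)^(m - 1).
When m = 1: the formula gives 7 = 7 = w_1.
For the inductive step, assume it holds for an arbitrary j ≥ 1, so w_j = -(-2)^j + 5(-3)^(j - 1).
Then w_{j+1} = -3·w_j - 1·(-2)^j = -3·(-(-2)^j + 5(-3)^(j - 1)) - 1·(-2)^j = -(-2)^(j + 1) + 5(-3)^j = -(-2)^(j+1) + 5(-3)^((j+1) - 1),
which is the claimed formula at m = j+1.
Hence, by induction on m, the claim holds for every m ≥ 1.

w_m = -(-2)^m + 5(-3)^(m - 1)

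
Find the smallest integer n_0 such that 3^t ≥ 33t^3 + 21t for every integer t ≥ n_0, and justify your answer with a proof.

n_0 = 10

At t = 9: 19683 < 24246, so the inequality fails and n_0 ≥ 10. We prove 3^t ≥ 33t^3 + 21t for all t ≥ 10.
For the base case t = 10: 3^t = 59049 and 33t^3 + 21t = 33210, so 59049 ≥ 33210.
For the inductive step, assume it holds for an arbitrary r ≥ 10, so 3^r ≥ 33r^3 + 21r.
Then 3^(r + 1) = 3·(3^r) ≥ 3·(33r^3 + 21r).
Also, for r ≥ 10 we have 3·(33r^3 + 21r) ≥ 33(r+1)^3 + 21(r+1), since 3·(33r^3 + 21r) − (33(r+1)^3 + 21(r+1)) = 66r^3 - 99r^2 - 57r - 54, which is nonnegative for all r ≥ 10.
Combining, 3^(r + 1) ≥ 33(r+1)^3 + 21(r+1).
By induction, the statement is established for all t ≥ 10.
Hence the smallest such n_0 is 10.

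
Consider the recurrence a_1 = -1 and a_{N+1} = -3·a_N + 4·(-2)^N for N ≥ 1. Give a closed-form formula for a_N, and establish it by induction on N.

Computing the first terms: a_1 = -1, a_2 = -5, a_3 = 31. This suggests a_N = (-2)^(N + 2) + 7(-3)^(N - 1).
For the base case N = 1: the formula gives -1 = -1 = a_1.
Inductive step: suppose the statement holds for some k ≥ 1, so a_k = (-2)^(k + 2) + 7(-3)^(k - 1).
Then a_{k+1} = -3·a_k + 4·(-2)^k = -3·((-2)^(k + 2) + 7(-3)^(k - 1)) + 4·(-2)^k = (-2)^(k + 3) + 7(-3)^k = (-2)^((k+1) + 2) + 7(-3)^((k+1) - 1),
which is the claimed formula at N = k+1.
Hence, by induction on N, the claim holds for every N ≥ 1.

a_N = (-2)^(N + 2) + 7(-3)^(N - 1)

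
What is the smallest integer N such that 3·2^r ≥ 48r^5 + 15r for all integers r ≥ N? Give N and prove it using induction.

N = 29

At r = 28: 805306368 < 826098084, so the inequality fails and N ≥ 29. We prove 3·2^r ≥ 48r^5 + 15r for all r ≥ 29.
Base case (r = 29): 3·2^r = 1610612736 and 48r^5 + 15r = 984535587, so 1610612736 ≥ 984535587.
Inductive step: assume the claim holds for r = j, so 3·2^j ≥ 48j^5 + 15j.
Then 3·2^(j + 1) = 2·(3·2^j) ≥ 2·(48j^5 + 15j).
Also, for j ≥ 29 we have 2·(48j^5 + 15j) ≥ 48(j+1)^5 + 15(j+1), since 2·(48j^5 + 15j) − (48(j+1)^5 + 15(j+1)) = 48j^5 - 240j^4 - 480j^3 - 480j^2 - 225j - 63, which is nonnegative for all j ≥ 29.
Combining, 3·2^(j + 1) ≥ 48(j+1)^5 + 15(j+1).
Hence, by induction on r, the claim holds for every r ≥ 29.
Hence the smallest such N is 29.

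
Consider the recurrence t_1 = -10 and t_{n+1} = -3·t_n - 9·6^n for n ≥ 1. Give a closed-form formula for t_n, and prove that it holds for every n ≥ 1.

Computing the first terms: t_1 = -10, t_2 = -24, t_3 = -252. This suggests t_n = -4(-3)^(n - 1) - 6^n.
Base step (n = 1): the formula gives -10 = -10 = t_1.
Inductive step: assume the claim holds for n = p, so t_p = -4(-3)^(p - 1) - 6^p.
Then t_{p+1} = -3·t_p - 9·6^p = -3·(-4(-3)^(p - 1) - 6^p) - 9·6^p = -4(-3)^p - 6^(p + 1) = -4(-3)^((p+1) - 1) - 6^(p+1),
which is the claimed formula at n = p+1.
This completes the induction.

t_n = -4(-3)^(n - 1) - 6^n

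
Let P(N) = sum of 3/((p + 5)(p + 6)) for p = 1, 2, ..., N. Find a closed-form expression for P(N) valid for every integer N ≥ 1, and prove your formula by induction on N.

P(N) = N/(2(N + 6))

We claim P(N) = N/(2(N + 6)) for all N ≥ 1.
When N = 1: P(1) = 1/14, and the closed form gives 1/14. They agree.
Inductive step: suppose the statement holds for some p ≥ 1, so P(p) = p/(2(p + 6)).
Then P(p+1) = P(p) + (3/((p + 6)(p + 7))) = (p/(2(p + 6))) + (3/((p + 6)(p + 7))).
Simplifying, P(p+1) = (p + 1)/(2(p + 7)) = (p+1)/(2((p+1) + 6)),
which is the closed form with N = p+1.
Hence, by induction on N, the claim holds for every N ≥ 1.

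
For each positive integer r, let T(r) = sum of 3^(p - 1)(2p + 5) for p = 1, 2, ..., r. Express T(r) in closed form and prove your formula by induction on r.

T(r) = 3^r(r + 2) - 2

We claim T(r) = 3^r(r + 2) - 2 for all r ≥ 1.
When r = 1: T(1) = 7, and the closed form gives 7. They agree.
For the inductive step, assume it holds for an arbitrary p ≥ 1, so T(p) = 3^p(p + 2) - 2.
Then T(p+1) = T(p) + (3^p(2p + 7)) = (3^p(p + 2) - 2) + (3^p(2p + 7)).
Simplifying, T(p+1) = 3^(p + 1)p + 3^(p + 2) - 2 = 3^(p+1)((p+1) + 2) - 2,
which is the closed form with r = p+1.
This completes the induction.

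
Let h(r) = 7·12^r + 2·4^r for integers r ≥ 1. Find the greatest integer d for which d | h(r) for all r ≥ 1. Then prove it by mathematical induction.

Computing the first values: h(1) = 92 and h(2) = 1040; gcd(92, 1040) = 4, so d ≤ 4.
We prove 4 | 7·12^r + 2·4^r for all r ≥ 1 by induction on r.
Base case (r = 1): h(1) = 92 = 4·(23), so 4 | h(1).
Suppose the result is true for r = p, i.e. 4 | h(p). Then
h(p+1) − 12·h(p) = (7·12^(p+1) + 2·4^(p+1)) − 12·(7·12^p + 2·4^p) = (2)·4^p·(4 − 12) = (-16)·4^p. Since 4 | h(p) by the inductive hypothesis, 4 | 12·h(p); and 4 | -16 since -16 = 4·-4. Therefore 4 | h(p+1).
This completes the induction.
Therefore the largest such d is 4.

d = 4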